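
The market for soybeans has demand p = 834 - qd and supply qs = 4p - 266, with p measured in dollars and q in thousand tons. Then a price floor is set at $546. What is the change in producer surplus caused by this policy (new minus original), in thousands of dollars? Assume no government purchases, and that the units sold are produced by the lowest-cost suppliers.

80603.5

Rearranging demand gives qd = 834 - p. In a free market, 834 - p = 4p - 266 gives the equilibrium p* = 220, q* = 614.
Because the floor (546) lies above the market-clearing price, it is binding.
At p = 546: qd = 834 - 546 = 288 and qs = 4·546 - 266 = 1918.
Producer surplus without the control is ½ · (220 - 66.5) · 614 = 47124.5.
With the floor, 288 units are sold at 546. The supply price at q = 288 is 138.5, so PS = ½ · [(546 - 66.5) + (546 - 138.5)] · 288 = 127728.
Change in producer surplus = 127728 - 47124.5 = 80603.5.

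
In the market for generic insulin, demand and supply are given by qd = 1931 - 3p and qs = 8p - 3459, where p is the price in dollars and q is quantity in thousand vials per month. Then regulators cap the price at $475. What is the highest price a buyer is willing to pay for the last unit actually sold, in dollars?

In a free market, 1931 - 3p = 8p - 3459 gives the equilibrium p* = 490, q* = 461.
The ceiling of 475 is below the equilibrium price 490, so it binds.
At p = 475: qd = 1931 - 3·475 = 506 and qs = 8·475 - 3459 = 341.
Only 341 units reach the market. On the demand curve, the marginal buyer's willingness to pay at q = 341 is (1931 - 341)/3 = 530.

530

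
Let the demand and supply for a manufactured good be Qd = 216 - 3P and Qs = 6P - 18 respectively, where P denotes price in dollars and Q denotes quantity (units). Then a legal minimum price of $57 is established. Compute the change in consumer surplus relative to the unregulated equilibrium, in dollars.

Without the control the market clears where 216 - 3P = 6P - 18, i.e. P* = 26 and Q* = 138.
Because the floor (57) lies above the market-clearing price, it is binding.
At P = 57: Qd = 216 - 3·57 = 45 and Qs = 6·57 - 18 = 324.
Consumer surplus without the control is ½ · (72 - 26) · 138 = 3174.
With the floor, consumers buy 45 units at 57, so CS = ½ · (72 - 57) · 45 = 337.5.
Change in consumer surplus = 337.5 - 3174 = -2836.5.

-2836.5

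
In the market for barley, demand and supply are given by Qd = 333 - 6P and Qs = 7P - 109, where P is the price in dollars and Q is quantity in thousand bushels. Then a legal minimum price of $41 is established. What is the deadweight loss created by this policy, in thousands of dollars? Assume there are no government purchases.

273

Equilibrium: 333 - 6P = 7P - 109, so 442 = 13P and P* = 34, Q* = 129.
The floor of 41 is above the equilibrium price 34, so it binds.
At P = 41: Qd = 333 - 6·41 = 87 and Qs = 7·41 - 109 = 178.
Quantity traded falls to 87. At Q = 87 the demand price is (333 - 87)/6 = 41 and the supply price is (109 + 87)/7 = 28.
Deadweight loss = ½ · (41 - 28) · (129 - 87) = ½ · 13 · 42 = 273.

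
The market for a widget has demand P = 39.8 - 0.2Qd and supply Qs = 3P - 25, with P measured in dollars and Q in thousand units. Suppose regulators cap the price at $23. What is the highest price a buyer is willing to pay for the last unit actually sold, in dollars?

31

Rearranging demand gives Qd = 199 - 5P. In a free market, 199 - 5P = 3P - 25 gives the equilibrium P* = 28, Q* = 59.
Because the ceiling (23) lies below the market-clearing price, it is binding.
At P = 23: Qd = 199 - 5·23 = 84 and Qs = 3·23 - 25 = 44.
Only 44 units reach the market. On the demand curve, the marginal buyer's willingness to pay at Q = 44 is (199 - 44)/5 = 31.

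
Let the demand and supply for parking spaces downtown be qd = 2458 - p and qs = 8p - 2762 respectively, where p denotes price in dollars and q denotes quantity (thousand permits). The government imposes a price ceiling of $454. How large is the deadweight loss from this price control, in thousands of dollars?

Setting quantity demanded equal to quantity supplied, 2458 - p = 8p - 2762, gives p* = 580 and q* = 1878.
Because the ceiling (454) lies below the market-clearing price, it is binding.
At p = 454: qd = 2458 - 454 = 2004 and qs = 8·454 - 2762 = 870.
Quantity traded falls to 870. At q = 870 the demand price is 2458 - 870 = 1588 and the supply price is (2762 + 870)/8 = 454.
Deadweight loss = ½ · (1588 - 454) · (1878 - 870) = ½ · 1134 · 1008 = 571536.

571536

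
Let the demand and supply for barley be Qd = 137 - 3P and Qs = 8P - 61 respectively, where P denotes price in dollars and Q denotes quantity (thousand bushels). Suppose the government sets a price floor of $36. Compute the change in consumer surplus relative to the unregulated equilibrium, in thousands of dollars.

-1008

Setting quantity demanded equal to quantity supplied, 137 - 3P = 8P - 61, gives P* = 18 and Q* = 83.
Since 36 > 18, the floor is binding.
At P = 36: Qd = 137 - 3·36 = 29 and Qs = 8·36 - 61 = 227.
Consumer surplus without the control is ½ · (137/3 - 18) · 83 = 6889/6.
With the floor, consumers buy 29 units at 36, so CS = ½ · (137/3 - 36) · 29 = 841/6.
Change in consumer surplus = 841/6 - 6889/6 = -1008.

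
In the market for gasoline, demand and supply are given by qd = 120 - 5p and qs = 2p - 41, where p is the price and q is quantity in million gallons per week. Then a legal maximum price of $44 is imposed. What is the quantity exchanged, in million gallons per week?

5

Setting quantity demanded equal to quantity supplied, 120 - 5p = 2p - 41, gives p* = 23 and q* = 5.
Since 44 is above p* = 23, the ceiling does not bind and the free-market outcome prevails.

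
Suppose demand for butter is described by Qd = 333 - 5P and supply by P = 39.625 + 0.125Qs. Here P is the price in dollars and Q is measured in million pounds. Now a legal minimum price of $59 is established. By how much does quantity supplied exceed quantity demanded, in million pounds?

117

Rearranging supply gives Qs = 8P - 317. In a free market, 333 - 5P = 8P - 317 gives the equilibrium P* = 50, Q* = 83.
Since 59 > 50, the floor is binding.
At P = 59: Qd = 333 - 5·59 = 38 and Qs = 8·59 - 317 = 155.
Surplus = Qs - Qd = 155 - 38 = 117.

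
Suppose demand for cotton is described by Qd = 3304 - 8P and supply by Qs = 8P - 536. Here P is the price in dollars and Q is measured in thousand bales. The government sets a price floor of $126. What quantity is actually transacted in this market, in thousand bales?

Without the control the market clears where 3304 - 8P = 8P - 536, i.e. P* = 240 and Q* = 1384.
The floor of 126 is below the equilibrium price 240, so it is not binding; the market clears at P* = 240, Q* = 1384.

1384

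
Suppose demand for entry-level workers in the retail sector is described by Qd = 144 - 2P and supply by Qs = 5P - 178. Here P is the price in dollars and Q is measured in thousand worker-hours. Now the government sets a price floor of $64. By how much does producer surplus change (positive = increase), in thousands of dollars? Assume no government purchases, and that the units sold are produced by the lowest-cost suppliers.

Setting quantity demanded equal to quantity supplied, 144 - 2P = 5P - 178, gives P* = 46 and Q* = 52.
Since 64 > 46, the floor is binding.
At P = 64: Qd = 144 - 2·64 = 16 and Qs = 5·64 - 178 = 142.
Producer surplus without the control is ½ · (46 - 35.6) · 52 = 270.4.
With the floor, 16 units are sold at 64. The supply price at Q = 16 is 38.8, so PS = ½ · [(64 - 35.6) + (64 - 38.8)] · 16 = 428.8.
Change in producer surplus = 428.8 - 270.4 = 158.4.

158.4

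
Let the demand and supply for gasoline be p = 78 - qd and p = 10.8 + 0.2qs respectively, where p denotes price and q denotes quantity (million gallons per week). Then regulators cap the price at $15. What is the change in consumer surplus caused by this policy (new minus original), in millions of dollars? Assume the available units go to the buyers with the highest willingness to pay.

Rearranging demand gives qd = 78 - p; rearranging supply gives qs = 5p - 54. Setting quantity demanded equal to quantity supplied, 78 - p = 5p - 54, gives p* = 22 and q* = 56.
Since 15 < 22, the ceiling is binding.
At p = 15: qd = 78 - 15 = 63 and qs = 5·15 - 54 = 21.
Consumer surplus without the control is ½ · (78 - 22) · 56 = 1568.
With the ceiling, 21 units are sold at 15 (assume they go to the highest-value buyers). The demand price at q = 21 is 57, so CS = ½ · [(78 - 15) + (57 - 15)] · 21 = 1102.5.
Change in consumer surplus = 1102.5 - 1568 = -465.5.

-465.5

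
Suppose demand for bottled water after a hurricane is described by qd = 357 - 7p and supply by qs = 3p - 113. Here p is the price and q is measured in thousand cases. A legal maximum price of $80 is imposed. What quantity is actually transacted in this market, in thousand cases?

28

Equilibrium: 357 - 7p = 3p - 113, so 470 = 10p and p* = 47, q* = 28.
The ceiling of 80 is above the equilibrium price 47, so it is not binding; the market clears at p* = 47, q* = 28.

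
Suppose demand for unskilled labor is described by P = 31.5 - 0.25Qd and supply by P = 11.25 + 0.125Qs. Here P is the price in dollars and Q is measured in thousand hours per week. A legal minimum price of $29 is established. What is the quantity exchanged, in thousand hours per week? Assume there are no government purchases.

10

Rearranging demand gives Qd = 126 - 4P; rearranging supply gives Qs = 8P - 90. Without the control the market clears where 126 - 4P = 8P - 90, i.e. P* = 18 and Q* = 54.
Because the floor (29) lies above the market-clearing price, it is binding.
At P = 29: Qd = 126 - 4·29 = 10 and Qs = 8·29 - 90 = 142.
The quantity actually transacted is the short side, demand: 10.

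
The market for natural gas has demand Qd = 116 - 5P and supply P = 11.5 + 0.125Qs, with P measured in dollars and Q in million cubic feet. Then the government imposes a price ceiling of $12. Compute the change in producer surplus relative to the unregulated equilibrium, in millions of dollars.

-80

Rearranging supply gives Qs = 8P - 92. Equilibrium: 116 - 5P = 8P - 92, so 208 = 13P and P* = 16, Q* = 36.
Since 12 < 16, the ceiling is binding.
At P = 12: Qd = 116 - 5·12 = 56 and Qs = 8·12 - 92 = 4.
Producer surplus without the control is ½ · (16 - 11.5) · 36 = 81.
With the ceiling, producers sell 4 units at 12, so PS = ½ · (12 - 11.5) · 4 = 1.
Change in producer surplus = 1 - 81 = -80.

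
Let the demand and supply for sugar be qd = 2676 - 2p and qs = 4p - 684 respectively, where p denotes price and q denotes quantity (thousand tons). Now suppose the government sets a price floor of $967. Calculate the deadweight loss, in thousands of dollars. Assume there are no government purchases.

248473.5

Without the control the market clears where 2676 - 2p = 4p - 684, i.e. p* = 560 and q* = 1556.
Because the floor (967) lies above the market-clearing price, it is binding.
At p = 967: qd = 2676 - 2·967 = 742 and qs = 4·967 - 684 = 3184.
Quantity traded falls to 742. At q = 742 the demand price is (2676 - 742)/2 = 967 and the supply price is (684 + 742)/4 = 356.5.
Deadweight loss = ½ · (967 - 356.5) · (1556 - 742) = ½ · 610.5 · 814 = 248473.5.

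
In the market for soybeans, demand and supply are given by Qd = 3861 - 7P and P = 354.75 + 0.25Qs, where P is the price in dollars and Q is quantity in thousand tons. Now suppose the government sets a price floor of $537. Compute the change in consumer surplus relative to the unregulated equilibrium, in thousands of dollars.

Rearranging supply gives Qs = 4P - 1419. Without the control the market clears where 3861 - 7P = 4P - 1419, i.e. P* = 480 and Q* = 501.
The floor of 537 is above the equilibrium price 480, so it binds.
At P = 537: Qd = 3861 - 7·537 = 102 and Qs = 4·537 - 1419 = 729.
Consumer surplus without the control is ½ · (3861/7 - 480) · 501 = 251001/14.
With the floor, consumers buy 102 units at 537, so CS = ½ · (3861/7 - 537) · 102 = 5202/7.
Change in consumer surplus = 5202/7 - 251001/14 = -17185.5.

-17185.5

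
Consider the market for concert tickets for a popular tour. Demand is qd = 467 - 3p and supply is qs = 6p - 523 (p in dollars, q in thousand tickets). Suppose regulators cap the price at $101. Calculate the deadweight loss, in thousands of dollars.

Without the control the market clears where 467 - 3p = 6p - 523, i.e. p* = 110 and q* = 137.
The ceiling of 101 is below the equilibrium price 110, so it binds.
At p = 101: qd = 467 - 3·101 = 164 and qs = 6·101 - 523 = 83.
Quantity traded falls to 83. At q = 83 the demand price is (467 - 83)/3 = 128 and the supply price is (523 + 83)/6 = 101.
Deadweight loss = ½ · (128 - 101) · (137 - 83) = ½ · 27 · 54 = 729.

729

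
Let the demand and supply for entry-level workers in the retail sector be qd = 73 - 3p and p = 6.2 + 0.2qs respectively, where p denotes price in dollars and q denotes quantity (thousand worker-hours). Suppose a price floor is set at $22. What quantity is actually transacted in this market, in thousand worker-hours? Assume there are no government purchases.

Rearranging supply gives qs = 5p - 31. In a free market, 73 - 3p = 5p - 31 gives the equilibrium p* = 13, q* = 34.
The floor of 22 is above the equilibrium price 13, so it binds.
At p = 22: qd = 73 - 3·22 = 7 and qs = 5·22 - 31 = 79.
The quantity actually transacted is the short side, demand: 7.

7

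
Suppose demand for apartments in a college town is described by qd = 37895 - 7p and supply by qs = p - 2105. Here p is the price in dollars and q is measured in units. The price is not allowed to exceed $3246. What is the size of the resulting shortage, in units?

Equilibrium: 37895 - 7p = p - 2105, so 40000 = 8p and p* = 5000, q* = 2895.
The ceiling of 3246 is below the equilibrium price 5000, so it binds.
At p = 3246: qd = 37895 - 7·3246 = 15173 and qs = 3246 - 2105 = 1141.
Shortage = qd - qs = 15173 - 1141 = 14032.

14032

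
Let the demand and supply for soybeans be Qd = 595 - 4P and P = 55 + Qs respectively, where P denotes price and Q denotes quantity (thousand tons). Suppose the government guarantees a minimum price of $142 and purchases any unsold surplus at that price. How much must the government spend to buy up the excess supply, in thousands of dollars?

Rearranging supply gives Qs = P - 55. In a free market, 595 - 4P = P - 55 gives the equilibrium P* = 130, Q* = 75.
Since 142 > 130, the floor is binding.
At P = 142: Qd = 595 - 4·142 = 27 and Qs = 142 - 55 = 87.
Surplus = Qs - Qd = 60.
Government expenditure = surplus × support price = 60 × 142 = 8520.

8520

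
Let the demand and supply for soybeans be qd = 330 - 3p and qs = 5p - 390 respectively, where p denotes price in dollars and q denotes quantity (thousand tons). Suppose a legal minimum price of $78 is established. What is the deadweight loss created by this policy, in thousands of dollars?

In a free market, 330 - 3p = 5p - 390 gives the equilibrium p* = 90, q* = 60.
The floor of 78 is below the equilibrium price 90, so it is not binding; the market clears at p* = 90, q* = 60.
Since the control does not bind, no trades are prevented and deadweight loss is zero.

0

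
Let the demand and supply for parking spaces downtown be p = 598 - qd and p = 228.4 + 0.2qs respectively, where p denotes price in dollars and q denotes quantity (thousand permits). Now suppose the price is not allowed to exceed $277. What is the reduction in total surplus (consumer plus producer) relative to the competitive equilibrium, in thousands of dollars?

Rearranging demand gives qd = 598 - p; rearranging supply gives qs = 5p - 1142. In a free market, 598 - p = 5p - 1142 gives the equilibrium p* = 290, q* = 308.
Because the ceiling (277) lies below the market-clearing price, it is binding.
At p = 277: qd = 598 - 277 = 321 and qs = 5·277 - 1142 = 243.
Quantity traded falls to 243. At q = 243 the demand price is 598 - 243 = 355 and the supply price is (1142 + 243)/5 = 277.
Deadweight loss = ½ · (355 - 277) · (308 - 243) = ½ · 78 · 65 = 2535.

2535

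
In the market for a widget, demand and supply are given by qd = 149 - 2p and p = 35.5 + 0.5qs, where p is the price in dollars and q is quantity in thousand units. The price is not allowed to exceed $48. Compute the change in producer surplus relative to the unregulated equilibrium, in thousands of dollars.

Rearranging supply gives qs = 2p - 71. In a free market, 149 - 2p = 2p - 71 gives the equilibrium p* = 55, q* = 39.
The ceiling of 48 is below the equilibrium price 55, so it binds.
At p = 48: qd = 149 - 2·48 = 53 and qs = 2·48 - 71 = 25.
Producer surplus without the control is ½ · (55 - 35.5) · 39 = 380.25.
With the ceiling, producers sell 25 units at 48, so PS = ½ · (48 - 35.5) · 25 = 156.25.
Change in producer surplus = 156.25 - 380.25 = -224.

-224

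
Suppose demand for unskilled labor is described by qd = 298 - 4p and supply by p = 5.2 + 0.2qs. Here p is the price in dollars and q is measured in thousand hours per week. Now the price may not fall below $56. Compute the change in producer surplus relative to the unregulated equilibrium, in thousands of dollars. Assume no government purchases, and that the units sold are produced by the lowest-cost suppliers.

Rearranging supply gives qs = 5p - 26. Without the control the market clears where 298 - 4p = 5p - 26, i.e. p* = 36 and q* = 154.
Since 56 > 36, the floor is binding.
At p = 56: qd = 298 - 4·56 = 74 and qs = 5·56 - 26 = 254.
Producer surplus without the control is ½ · (36 - 5.2) · 154 = 2371.6.
With the floor, 74 units are sold at 56. The supply price at q = 74 is 20, so PS = ½ · [(56 - 5.2) + (56 - 20)] · 74 = 3211.6.
Change in producer surplus = 3211.6 - 2371.6 = 840.

840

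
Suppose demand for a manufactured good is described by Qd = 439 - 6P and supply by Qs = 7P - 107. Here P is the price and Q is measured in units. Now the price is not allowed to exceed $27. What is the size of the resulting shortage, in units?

195

In a free market, 439 - 6P = 7P - 107 gives the equilibrium P* = 42, Q* = 187.
Since 27 < 42, the ceiling is binding.
At P = 27: Qd = 439 - 6·27 = 277 and Qs = 7·27 - 107 = 82.
Shortage = Qd - Qs = 277 - 82 = 195.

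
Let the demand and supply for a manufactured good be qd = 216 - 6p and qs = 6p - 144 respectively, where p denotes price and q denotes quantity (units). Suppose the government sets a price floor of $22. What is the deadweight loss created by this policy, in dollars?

Without the control the market clears where 216 - 6p = 6p - 144, i.e. p* = 30 and q* = 36.
Since 22 is below p* = 30, the floor does not bind and the free-market outcome prevails.
Since the control does not bind, no trades are prevented and deadweight loss is zero.

0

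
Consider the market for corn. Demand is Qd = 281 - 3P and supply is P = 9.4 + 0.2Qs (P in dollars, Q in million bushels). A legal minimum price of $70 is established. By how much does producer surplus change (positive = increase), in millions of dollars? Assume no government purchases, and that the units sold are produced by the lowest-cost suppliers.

1302.1

Rearranging supply gives Qs = 5P - 47. In a free market, 281 - 3P = 5P - 47 gives the equilibrium P* = 41, Q* = 158.
Since 70 > 41, the floor is binding.
At P = 70: Qd = 281 - 3·70 = 71 and Qs = 5·70 - 47 = 303.
Producer surplus without the control is ½ · (41 - 9.4) · 158 = 2496.4.
With the floor, 71 units are sold at 70. The supply price at Q = 71 is 23.6, so PS = ½ · [(70 - 9.4) + (70 - 23.6)] · 71 = 3798.5.
Change in producer surplus = 3798.5 - 2496.4 = 1302.1.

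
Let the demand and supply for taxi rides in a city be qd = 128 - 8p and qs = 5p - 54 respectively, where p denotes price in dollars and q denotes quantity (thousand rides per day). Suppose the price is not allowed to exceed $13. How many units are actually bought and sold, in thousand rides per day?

11

In a free market, 128 - 8p = 5p - 54 gives the equilibrium p* = 14, q* = 16.
Since 13 < 14, the ceiling is binding.
At p = 13: qd = 128 - 8·13 = 24 and qs = 5·13 - 54 = 11.
The quantity actually transacted is the short side, supply: 11.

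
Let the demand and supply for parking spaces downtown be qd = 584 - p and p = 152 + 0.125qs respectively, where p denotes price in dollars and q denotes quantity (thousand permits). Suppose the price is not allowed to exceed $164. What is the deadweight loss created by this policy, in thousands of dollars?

Rearranging supply gives qs = 8p - 1216. Without the control the market clears where 584 - p = 8p - 1216, i.e. p* = 200 and q* = 384.
The ceiling of 164 is below the equilibrium price 200, so it binds.
At p = 164: qd = 584 - 164 = 420 and qs = 8·164 - 1216 = 96.
Quantity traded falls to 96. At q = 96 the demand price is 584 - 96 = 488 and the supply price is (1216 + 96)/8 = 164.
Deadweight loss = ½ · (488 - 164) · (384 - 96) = ½ · 324 · 288 = 46656.

46656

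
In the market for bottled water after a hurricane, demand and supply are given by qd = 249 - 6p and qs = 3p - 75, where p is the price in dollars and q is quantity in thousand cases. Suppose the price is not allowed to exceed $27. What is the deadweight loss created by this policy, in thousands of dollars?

In a free market, 249 - 6p = 3p - 75 gives the equilibrium p* = 36, q* = 33.
Because the ceiling (27) lies below the market-clearing price, it is binding.
At p = 27: qd = 249 - 6·27 = 87 and qs = 3·27 - 75 = 6.
Quantity traded falls to 6. At q = 6 the demand price is (249 - 6)/6 = 40.5 and the supply price is (75 + 6)/3 = 27.
Deadweight loss = ½ · (40.5 - 27) · (33 - 6) = ½ · 13.5 · 27 = 182.25.

182.25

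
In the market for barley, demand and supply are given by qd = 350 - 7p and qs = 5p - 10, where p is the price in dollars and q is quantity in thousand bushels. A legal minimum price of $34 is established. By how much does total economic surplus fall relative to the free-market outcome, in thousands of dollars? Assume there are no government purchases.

Without the control the market clears where 350 - 7p = 5p - 10, i.e. p* = 30 and q* = 140.
Since 34 > 30, the floor is binding.
At p = 34: qd = 350 - 7·34 = 112 and qs = 5·34 - 10 = 160.
Quantity traded falls to 112. At q = 112 the demand price is (350 - 112)/7 = 34 and the supply price is (10 + 112)/5 = 24.4.
Deadweight loss = ½ · (34 - 24.4) · (140 - 112) = ½ · 9.6 · 28 = 134.4.

134.4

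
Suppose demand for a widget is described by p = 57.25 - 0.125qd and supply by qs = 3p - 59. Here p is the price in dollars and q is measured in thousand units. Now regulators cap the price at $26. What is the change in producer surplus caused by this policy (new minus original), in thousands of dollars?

Rearranging demand gives qd = 458 - 8p. In a free market, 458 - 8p = 3p - 59 gives the equilibrium p* = 47, q* = 82.
The ceiling of 26 is below the equilibrium price 47, so it binds.
At p = 26: qd = 458 - 8·26 = 250 and qs = 3·26 - 59 = 19.
Producer surplus without the control is ½ · (47 - 59/3) · 82 = 3362/3.
With the ceiling, producers sell 19 units at 26, so PS = ½ · (26 - 59/3) · 19 = 361/6.
Change in producer surplus = 361/6 - 3362/3 = -1060.5.

-1060.5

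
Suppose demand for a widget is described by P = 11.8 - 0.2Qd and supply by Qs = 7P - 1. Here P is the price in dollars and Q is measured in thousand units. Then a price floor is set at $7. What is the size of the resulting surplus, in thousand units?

Rearranging demand gives Qd = 59 - 5P. Setting quantity demanded equal to quantity supplied, 59 - 5P = 7P - 1, gives P* = 5 and Q* = 34.
Because the floor (7) lies above the market-clearing price, it is binding.
At P = 7: Qd = 59 - 5·7 = 24 and Qs = 7·7 - 1 = 48.
Surplus = Qs - Qd = 48 - 24 = 24.

24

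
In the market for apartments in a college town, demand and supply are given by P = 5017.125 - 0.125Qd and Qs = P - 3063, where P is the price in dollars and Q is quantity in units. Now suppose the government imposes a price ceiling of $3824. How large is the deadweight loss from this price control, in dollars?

Rearranging demand gives Qd = 40137 - 8P. In a free market, 40137 - 8P = P - 3063 gives the equilibrium P* = 4800, Q* = 1737.
Because the ceiling (3824) lies below the market-clearing price, it is binding.
At P = 3824: Qd = 40137 - 8·3824 = 9545 and Qs = 3824 - 3063 = 761.
Quantity traded falls to 761. At Q = 761 the demand price is (40137 - 761)/8 = 4922 and the supply price is 3063 + 761 = 3824.
Deadweight loss = ½ · (4922 - 3824) · (1737 - 761) = ½ · 1098 · 976 = 535824.

535824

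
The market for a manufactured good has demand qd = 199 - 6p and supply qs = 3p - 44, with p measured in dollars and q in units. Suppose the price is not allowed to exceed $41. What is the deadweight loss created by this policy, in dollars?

Setting quantity demanded equal to quantity supplied, 199 - 6p = 3p - 44, gives p* = 27 and q* = 37.
Since 41 is above p* = 27, the ceiling does not bind and the free-market outcome prevails.
Since the control does not bind, no trades are prevented and deadweight loss is zero.

0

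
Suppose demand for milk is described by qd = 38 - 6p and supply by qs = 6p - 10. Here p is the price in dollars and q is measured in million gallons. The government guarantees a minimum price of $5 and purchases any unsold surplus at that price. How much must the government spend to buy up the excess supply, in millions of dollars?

In a free market, 38 - 6p = 6p - 10 gives the equilibrium p* = 4, q* = 14.
Because the floor (5) lies above the market-clearing price, it is binding.
At p = 5: qd = 38 - 6·5 = 8 and qs = 6·5 - 10 = 20.
Surplus = qs - qd = 12.
Government expenditure = surplus × support price = 12 × 5 = 60.

60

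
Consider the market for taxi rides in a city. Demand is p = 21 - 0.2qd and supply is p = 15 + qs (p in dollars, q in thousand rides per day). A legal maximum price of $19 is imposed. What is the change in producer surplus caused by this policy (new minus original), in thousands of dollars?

Rearranging demand gives qd = 105 - 5p; rearranging supply gives qs = p - 15. Equilibrium: 105 - 5p = p - 15, so 120 = 6p and p* = 20, q* = 5.
The ceiling of 19 is below the equilibrium price 20, so it binds.
At p = 19: qd = 105 - 5·19 = 10 and qs = 19 - 15 = 4.
Producer surplus without the control is ½ · (20 - 15) · 5 = 12.5.
With the ceiling, producers sell 4 units at 19, so PS = ½ · (19 - 15) · 4 = 8.
Change in producer surplus = 8 - 12.5 = -4.5.

-4.5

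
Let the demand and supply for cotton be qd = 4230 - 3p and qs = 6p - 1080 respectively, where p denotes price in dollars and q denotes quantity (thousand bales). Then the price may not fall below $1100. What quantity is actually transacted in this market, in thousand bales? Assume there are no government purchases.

930

Equilibrium: 4230 - 3p = 6p - 1080, so 5310 = 9p and p* = 590, q* = 2460.
Since 1100 > 590, the floor is binding.
At p = 1100: qd = 4230 - 3·1100 = 930 and qs = 6·1100 - 1080 = 5520.
The quantity actually transacted is the short side, demand: 930.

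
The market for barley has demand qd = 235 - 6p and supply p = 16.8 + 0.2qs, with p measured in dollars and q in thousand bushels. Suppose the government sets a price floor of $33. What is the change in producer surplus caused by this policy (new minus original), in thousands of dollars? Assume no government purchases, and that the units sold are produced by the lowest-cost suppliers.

90.4

Rearranging supply gives qs = 5p - 84. In a free market, 235 - 6p = 5p - 84 gives the equilibrium p* = 29, q* = 61.
Since 33 > 29, the floor is binding.
At p = 33: qd = 235 - 6·33 = 37 and qs = 5·33 - 84 = 81.
Producer surplus without the control is ½ · (29 - 16.8) · 61 = 372.1.
With the floor, 37 units are sold at 33. The supply price at q = 37 is 24.2, so PS = ½ · [(33 - 16.8) + (33 - 24.2)] · 37 = 462.5.
Change in producer surplus = 462.5 - 372.1 = 90.4.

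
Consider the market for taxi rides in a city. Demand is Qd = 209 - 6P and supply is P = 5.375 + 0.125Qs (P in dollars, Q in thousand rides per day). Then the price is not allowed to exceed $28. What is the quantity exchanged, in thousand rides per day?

Rearranging supply gives Qs = 8P - 43. Setting quantity demanded equal to quantity supplied, 209 - 6P = 8P - 43, gives P* = 18 and Q* = 101.
Since 28 is above P* = 18, the ceiling does not bind and the free-market outcome prevails.

101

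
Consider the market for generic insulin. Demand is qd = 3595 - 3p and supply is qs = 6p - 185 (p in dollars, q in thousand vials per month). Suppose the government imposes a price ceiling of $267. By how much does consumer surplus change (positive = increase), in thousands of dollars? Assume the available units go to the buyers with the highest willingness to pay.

In a free market, 3595 - 3p = 6p - 185 gives the equilibrium p* = 420, q* = 2335.
The ceiling of 267 is below the equilibrium price 420, so it binds.
At p = 267: qd = 3595 - 3·267 = 2794 and qs = 6·267 - 185 = 1417.
Consumer surplus without the control is ½ · (3595/3 - 420) · 2335 = 5452225/6.
With the ceiling, 1417 units are sold at 267 (assume they go to the highest-value buyers). The demand price at q = 1417 is 726, so CS = ½ · [(3595/3 - 267) + (726 - 267)] · 1417 = 5910307/6.
Change in consumer surplus = 5910307/6 - 5452225/6 = 76347.

76347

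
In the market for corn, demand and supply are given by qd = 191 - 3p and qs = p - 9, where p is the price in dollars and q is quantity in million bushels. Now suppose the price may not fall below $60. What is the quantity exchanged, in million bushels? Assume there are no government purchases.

11

Without the control the market clears where 191 - 3p = p - 9, i.e. p* = 50 and q* = 41.
Since 60 > 50, the floor is binding.
At p = 60: qd = 191 - 3·60 = 11 and qs = 60 - 9 = 51.
The quantity actually transacted is the short side, demand: 11.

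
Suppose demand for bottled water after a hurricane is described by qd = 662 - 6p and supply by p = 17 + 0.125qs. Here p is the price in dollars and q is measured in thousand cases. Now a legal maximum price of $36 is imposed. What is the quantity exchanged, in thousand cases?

152

Rearranging supply gives qs = 8p - 136. In a free market, 662 - 6p = 8p - 136 gives the equilibrium p* = 57, q* = 320.
Since 36 < 57, the ceiling is binding.
At p = 36: qd = 662 - 6·36 = 446 and qs = 8·36 - 136 = 152.
The quantity actually transacted is the short side, supply: 152.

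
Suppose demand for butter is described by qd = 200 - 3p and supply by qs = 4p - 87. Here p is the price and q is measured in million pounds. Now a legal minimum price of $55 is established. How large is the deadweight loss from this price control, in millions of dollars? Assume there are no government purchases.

Without the control the market clears where 200 - 3p = 4p - 87, i.e. p* = 41 and q* = 77.
Since 55 > 41, the floor is binding.
At p = 55: qd = 200 - 3·55 = 35 and qs = 4·55 - 87 = 133.
Quantity traded falls to 35. At q = 35 the demand price is (200 - 35)/3 = 55 and the supply price is (87 + 35)/4 = 30.5.
Deadweight loss = ½ · (55 - 30.5) · (77 - 35) = ½ · 24.5 · 42 = 514.5.

514.5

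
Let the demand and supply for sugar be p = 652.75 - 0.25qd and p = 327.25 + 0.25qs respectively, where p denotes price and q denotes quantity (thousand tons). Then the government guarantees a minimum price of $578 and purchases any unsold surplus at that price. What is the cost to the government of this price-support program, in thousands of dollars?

Rearranging demand gives qd = 2611 - 4p; rearranging supply gives qs = 4p - 1309. Without the control the market clears where 2611 - 4p = 4p - 1309, i.e. p* = 490 and q* = 651.
Since 578 > 490, the floor is binding.
At p = 578: qd = 2611 - 4·578 = 299 and qs = 4·578 - 1309 = 1003.
Surplus = qs - qd = 704.
Government expenditure = surplus × support price = 704 × 578 = 406912.

406912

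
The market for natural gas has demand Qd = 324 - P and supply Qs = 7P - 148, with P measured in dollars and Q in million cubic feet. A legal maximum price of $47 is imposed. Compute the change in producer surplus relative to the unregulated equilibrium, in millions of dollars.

-2676

In a free market, 324 - P = 7P - 148 gives the equilibrium P* = 59, Q* = 265.
Since 47 < 59, the ceiling is binding.
At P = 47: Qd = 324 - 47 = 277 and Qs = 7·47 - 148 = 181.
Producer surplus without the control is ½ · (59 - 148/7) · 265 = 70225/14.
With the ceiling, producers sell 181 units at 47, so PS = ½ · (47 - 148/7) · 181 = 32761/14.
Change in producer surplus = 32761/14 - 70225/14 = -2676.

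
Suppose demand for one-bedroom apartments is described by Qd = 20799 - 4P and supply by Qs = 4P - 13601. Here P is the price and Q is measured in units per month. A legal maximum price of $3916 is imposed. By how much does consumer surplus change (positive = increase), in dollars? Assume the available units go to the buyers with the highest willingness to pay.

497280

Without the control the market clears where 20799 - 4P = 4P - 13601, i.e. P* = 4300 and Q* = 3599.
Because the ceiling (3916) lies below the market-clearing price, it is binding.
At P = 3916: Qd = 20799 - 4·3916 = 5135 and Qs = 4·3916 - 13601 = 2063.
Consumer surplus without the control is ½ · (5199.75 - 4300) · 3599 = 1619100.125.
With the ceiling, 2063 units are sold at 3916 (assume they go to the highest-value buyers). The demand price at Q = 2063 is 4684, so CS = ½ · [(5199.75 - 3916) + (4684 - 3916)] · 2063 = 2116380.125.
Change in consumer surplus = 2116380.125 - 1619100.125 = 497280.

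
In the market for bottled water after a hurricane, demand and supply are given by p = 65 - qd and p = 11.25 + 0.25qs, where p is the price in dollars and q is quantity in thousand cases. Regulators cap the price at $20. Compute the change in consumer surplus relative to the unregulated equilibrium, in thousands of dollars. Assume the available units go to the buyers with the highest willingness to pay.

Rearranging demand gives qd = 65 - p; rearranging supply gives qs = 4p - 45. Setting quantity demanded equal to quantity supplied, 65 - p = 4p - 45, gives p* = 22 and q* = 43.
Because the ceiling (20) lies below the market-clearing price, it is binding.
At p = 20: qd = 65 - 20 = 45 and qs = 4·20 - 45 = 35.
Consumer surplus without the control is ½ · (65 - 22) · 43 = 924.5.
With the ceiling, 35 units are sold at 20 (assume they go to the highest-value buyers). The demand price at q = 35 is 30, so CS = ½ · [(65 - 20) + (30 - 20)] · 35 = 962.5.
Change in consumer surplus = 962.5 - 924.5 = 38.

38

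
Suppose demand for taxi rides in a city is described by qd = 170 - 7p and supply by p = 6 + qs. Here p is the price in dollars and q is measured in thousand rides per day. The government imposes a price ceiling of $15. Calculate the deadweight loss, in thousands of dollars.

Rearranging supply gives qs = p - 6. Without the control the market clears where 170 - 7p = p - 6, i.e. p* = 22 and q* = 16.
The ceiling of 15 is below the equilibrium price 22, so it binds.
At p = 15: qd = 170 - 7·15 = 65 and qs = 15 - 6 = 9.
Quantity traded falls to 9. At q = 9 the demand price is (170 - 9)/7 = 23 and the supply price is 6 + 9 = 15.
Deadweight loss = ½ · (23 - 15) · (16 - 9) = ½ · 8 · 7 = 28.

28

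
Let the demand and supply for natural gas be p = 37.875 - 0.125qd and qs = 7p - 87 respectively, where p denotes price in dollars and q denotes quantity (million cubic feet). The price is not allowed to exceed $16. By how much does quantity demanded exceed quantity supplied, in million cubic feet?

Rearranging demand gives qd = 303 - 8p. Equilibrium: 303 - 8p = 7p - 87, so 390 = 15p and p* = 26, q* = 95.
Since 16 < 26, the ceiling is binding.
At p = 16: qd = 303 - 8·16 = 175 and qs = 7·16 - 87 = 25.
Shortage = qd - qs = 175 - 25 = 150.

150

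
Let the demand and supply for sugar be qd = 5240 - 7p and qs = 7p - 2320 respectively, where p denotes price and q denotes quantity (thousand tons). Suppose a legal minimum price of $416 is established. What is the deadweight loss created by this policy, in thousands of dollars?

0

Without the control the market clears where 5240 - 7p = 7p - 2320, i.e. p* = 540 and q* = 1460.
Since 416 is below p* = 540, the floor does not bind and the free-market outcome prevails.
Since the control does not bind, no trades are prevented and deadweight loss is zero.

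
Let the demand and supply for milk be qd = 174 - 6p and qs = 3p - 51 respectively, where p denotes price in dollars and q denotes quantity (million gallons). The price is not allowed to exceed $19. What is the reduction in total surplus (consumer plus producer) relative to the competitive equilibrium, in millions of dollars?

81

Equilibrium: 174 - 6p = 3p - 51, so 225 = 9p and p* = 25, q* = 24.
Since 19 < 25, the ceiling is binding.
At p = 19: qd = 174 - 6·19 = 60 and qs = 3·19 - 51 = 6.
Quantity traded falls to 6. At q = 6 the demand price is (174 - 6)/6 = 28 and the supply price is (51 + 6)/3 = 19.
Deadweight loss = ½ · (28 - 19) · (24 - 6) = ½ · 9 · 18 = 81.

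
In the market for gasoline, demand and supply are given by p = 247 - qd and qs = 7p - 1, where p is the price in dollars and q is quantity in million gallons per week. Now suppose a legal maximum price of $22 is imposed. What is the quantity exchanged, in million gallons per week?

Rearranging demand gives qd = 247 - p. In a free market, 247 - p = 7p - 1 gives the equilibrium p* = 31, q* = 216.
Because the ceiling (22) lies below the market-clearing price, it is binding.
At p = 22: qd = 247 - 22 = 225 and qs = 7·22 - 1 = 153.
The quantity actually transacted is the short side, supply: 153.

153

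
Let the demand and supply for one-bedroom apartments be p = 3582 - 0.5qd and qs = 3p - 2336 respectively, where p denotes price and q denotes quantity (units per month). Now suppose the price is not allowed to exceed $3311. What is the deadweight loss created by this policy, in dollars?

Rearranging demand gives qd = 7164 - 2p. In a free market, 7164 - 2p = 3p - 2336 gives the equilibrium p* = 1900, q* = 3364.
Since 3311 is above p* = 1900, the ceiling does not bind and the free-market outcome prevails.
Since the control does not bind, no trades are prevented and deadweight loss is zero.

0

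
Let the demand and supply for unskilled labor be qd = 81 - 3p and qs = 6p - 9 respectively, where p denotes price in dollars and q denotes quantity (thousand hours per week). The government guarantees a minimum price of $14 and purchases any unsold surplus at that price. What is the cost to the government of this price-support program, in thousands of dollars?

Without the control the market clears where 81 - 3p = 6p - 9, i.e. p* = 10 and q* = 51.
The floor of 14 is above the equilibrium price 10, so it binds.
At p = 14: qd = 81 - 3·14 = 39 and qs = 6·14 - 9 = 75.
Surplus = qs - qd = 36.
Government expenditure = surplus × support price = 36 × 14 = 504.

504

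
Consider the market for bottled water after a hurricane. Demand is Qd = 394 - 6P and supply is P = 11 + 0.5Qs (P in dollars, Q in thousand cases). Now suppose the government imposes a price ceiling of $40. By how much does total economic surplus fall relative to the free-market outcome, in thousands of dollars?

192

Rearranging supply gives Qs = 2P - 22. Without the control the market clears where 394 - 6P = 2P - 22, i.e. P* = 52 and Q* = 82.
Because the ceiling (40) lies below the market-clearing price, it is binding.
At P = 40: Qd = 394 - 6·40 = 154 and Qs = 2·40 - 22 = 58.
Quantity traded falls to 58. At Q = 58 the demand price is (394 - 58)/6 = 56 and the supply price is (22 + 58)/2 = 40.
Deadweight loss = ½ · (56 - 40) · (82 - 58) = ½ · 16 · 24 = 192.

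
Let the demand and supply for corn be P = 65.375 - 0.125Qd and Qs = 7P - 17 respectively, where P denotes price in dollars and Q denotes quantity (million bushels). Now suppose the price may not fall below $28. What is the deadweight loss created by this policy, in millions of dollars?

0

Rearranging demand gives Qd = 523 - 8P. Setting quantity demanded equal to quantity supplied, 523 - 8P = 7P - 17, gives P* = 36 and Q* = 235.
The floor of 28 is below the equilibrium price 36, so it is not binding; the market clears at P* = 36, Q* = 235.
Since the control does not bind, no trades are prevented and deadweight loss is zero.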